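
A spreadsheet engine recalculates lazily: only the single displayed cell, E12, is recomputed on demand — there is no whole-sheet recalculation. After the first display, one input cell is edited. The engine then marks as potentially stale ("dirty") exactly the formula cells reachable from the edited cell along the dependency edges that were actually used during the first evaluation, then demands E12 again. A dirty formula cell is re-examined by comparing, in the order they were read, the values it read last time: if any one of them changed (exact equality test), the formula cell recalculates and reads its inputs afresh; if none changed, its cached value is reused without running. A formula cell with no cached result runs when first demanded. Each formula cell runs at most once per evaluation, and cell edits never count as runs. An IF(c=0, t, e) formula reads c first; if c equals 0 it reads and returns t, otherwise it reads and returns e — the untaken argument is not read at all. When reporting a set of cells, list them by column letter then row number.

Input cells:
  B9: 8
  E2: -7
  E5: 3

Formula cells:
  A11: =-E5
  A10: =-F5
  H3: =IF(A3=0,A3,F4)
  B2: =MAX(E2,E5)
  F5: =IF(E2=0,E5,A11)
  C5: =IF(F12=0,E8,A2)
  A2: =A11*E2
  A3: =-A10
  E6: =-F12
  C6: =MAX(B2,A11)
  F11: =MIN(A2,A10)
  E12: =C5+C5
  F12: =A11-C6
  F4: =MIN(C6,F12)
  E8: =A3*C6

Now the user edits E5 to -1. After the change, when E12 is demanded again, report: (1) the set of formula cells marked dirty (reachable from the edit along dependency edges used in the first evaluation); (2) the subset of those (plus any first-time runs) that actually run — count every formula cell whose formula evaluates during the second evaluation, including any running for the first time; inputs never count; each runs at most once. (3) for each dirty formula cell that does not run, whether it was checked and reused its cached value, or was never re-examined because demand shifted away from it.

First evaluation (everything demanded from the output):
  A11 = -(3) = -3
  A2 = -3 * -7 = 21
  B2 = MAX(-7, 3) = 3
  C6 = MAX(3, -3) = 3
  F12 = -3 - 3 = -6
  C5 = IF(F12=0: F12=-6 -> else branch A2) = 21
  E12 = 21 + 21 = 42

Propagation after the edit:
  A11: runs — E5 3->-1; result 1.
  A2: marked dirty but never re-examined — demand shifted away from it.
  B2: runs — E5 3->-1; result -1.
  C6: runs — B2 3->-1; A11 -3->1; result 1.
  F5: demanded for the first time — runs, produces 1.
  A10: demanded for the first time — runs, produces -1.
  A3: demanded for the first time — runs, produces 1.
  E8: demanded for the first time — runs, produces 1.
  F12: runs — A11 -3->1; C6 3->1; result 0.
  C5: runs — F12 -6->0; result 1.
  E12: runs — C5 21->1; C5 21->1; result 2.

Key observation: a condition flipped, so demand moved to the other branch — A2 is never re-examined.

Marked dirty: A2, A11, B2, C5, C6, E12, F12.
Formula cells that run: A3, A10, A11, B2, C5, C6, E8, E12, F5, F12 — 10 in total.
Never re-examined (demand shifted away): A2.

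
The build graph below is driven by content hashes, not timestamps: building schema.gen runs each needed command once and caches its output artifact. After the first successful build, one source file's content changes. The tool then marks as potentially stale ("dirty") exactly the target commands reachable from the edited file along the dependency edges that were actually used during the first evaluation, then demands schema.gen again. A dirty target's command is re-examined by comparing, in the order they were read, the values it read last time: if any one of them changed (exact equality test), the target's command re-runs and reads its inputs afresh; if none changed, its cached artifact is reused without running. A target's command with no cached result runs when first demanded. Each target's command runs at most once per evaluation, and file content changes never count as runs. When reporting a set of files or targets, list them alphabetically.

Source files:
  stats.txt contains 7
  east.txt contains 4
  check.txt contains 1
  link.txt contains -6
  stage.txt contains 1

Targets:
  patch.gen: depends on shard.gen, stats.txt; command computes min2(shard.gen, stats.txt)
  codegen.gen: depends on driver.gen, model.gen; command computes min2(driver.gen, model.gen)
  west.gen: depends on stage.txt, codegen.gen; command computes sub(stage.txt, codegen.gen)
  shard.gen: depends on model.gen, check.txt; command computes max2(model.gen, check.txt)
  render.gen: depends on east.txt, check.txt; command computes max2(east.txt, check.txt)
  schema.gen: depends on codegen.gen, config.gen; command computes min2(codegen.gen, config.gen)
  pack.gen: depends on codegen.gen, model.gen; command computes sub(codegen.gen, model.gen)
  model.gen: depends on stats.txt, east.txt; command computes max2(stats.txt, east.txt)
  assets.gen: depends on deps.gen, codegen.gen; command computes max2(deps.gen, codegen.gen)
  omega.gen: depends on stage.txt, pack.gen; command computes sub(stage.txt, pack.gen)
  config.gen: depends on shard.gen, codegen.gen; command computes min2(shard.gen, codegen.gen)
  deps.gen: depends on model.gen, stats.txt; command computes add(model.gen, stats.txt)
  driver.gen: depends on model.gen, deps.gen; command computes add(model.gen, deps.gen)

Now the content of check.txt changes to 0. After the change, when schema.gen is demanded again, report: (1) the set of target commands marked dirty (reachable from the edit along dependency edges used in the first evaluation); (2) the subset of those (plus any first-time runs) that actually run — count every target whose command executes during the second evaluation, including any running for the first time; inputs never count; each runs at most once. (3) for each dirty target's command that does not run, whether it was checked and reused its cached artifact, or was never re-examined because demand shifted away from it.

Initial pass — values computed on the first demand:
  model.gen = max2(7, 4) = 7
  deps.gen = add(7, 7) = 14
  driver.gen = add(7, 14) = 21
  codegen.gen = min2(21, 7) = 7
  shard.gen = max2(7, 1) = 7
  config.gen = min2(7, 7) = 7
  schema.gen = min2(7, 7) = 7

Second demand — change propagation:
  shard.gen: re-runs because check.txt 1->0; new result 7 (unchanged).
  config.gen: re-examined; everything it read last time is the same (shard.gen unchanged, codegen.gen unchanged) — cache 7 kept, no run.
  schema.gen: re-examined; everything it read last time is the same (codegen.gen unchanged, config.gen unchanged) — cache 7 kept, no run.

The important point: shard.gen recomputes to an identical value, and the output ends up unchanged.

Dirty set: config.gen, schema.gen, shard.gen.
Run set: shard.gen (1 run).
Re-examined without running (cache reused): config.gen, schema.gen.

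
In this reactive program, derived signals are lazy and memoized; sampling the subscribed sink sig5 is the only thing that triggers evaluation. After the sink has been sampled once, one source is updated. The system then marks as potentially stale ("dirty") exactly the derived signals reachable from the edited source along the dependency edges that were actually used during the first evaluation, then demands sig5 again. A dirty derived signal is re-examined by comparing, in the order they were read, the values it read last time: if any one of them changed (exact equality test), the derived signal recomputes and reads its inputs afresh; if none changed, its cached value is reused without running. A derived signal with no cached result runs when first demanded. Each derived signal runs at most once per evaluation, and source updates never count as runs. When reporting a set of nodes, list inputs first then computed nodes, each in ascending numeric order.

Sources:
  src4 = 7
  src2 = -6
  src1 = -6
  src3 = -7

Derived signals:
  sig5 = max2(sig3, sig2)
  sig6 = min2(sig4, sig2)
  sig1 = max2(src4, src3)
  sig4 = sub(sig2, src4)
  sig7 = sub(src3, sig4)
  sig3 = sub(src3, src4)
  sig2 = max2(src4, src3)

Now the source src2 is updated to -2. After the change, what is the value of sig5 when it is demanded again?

First demand of the output computes:
  sig2 = max2(7, -7) = 7
  sig3 = sub(-7, 7) = -14
  sig5 = max2(-14, 7) = 7

After the edit, cleaning proceeds:
  no node depends on src2 at all; the second demand re-runs nothing.

Note the shortcut — nothing in the graph depends on src2 at all, so no recomputation happens.

Demanding sig5 again yields 7.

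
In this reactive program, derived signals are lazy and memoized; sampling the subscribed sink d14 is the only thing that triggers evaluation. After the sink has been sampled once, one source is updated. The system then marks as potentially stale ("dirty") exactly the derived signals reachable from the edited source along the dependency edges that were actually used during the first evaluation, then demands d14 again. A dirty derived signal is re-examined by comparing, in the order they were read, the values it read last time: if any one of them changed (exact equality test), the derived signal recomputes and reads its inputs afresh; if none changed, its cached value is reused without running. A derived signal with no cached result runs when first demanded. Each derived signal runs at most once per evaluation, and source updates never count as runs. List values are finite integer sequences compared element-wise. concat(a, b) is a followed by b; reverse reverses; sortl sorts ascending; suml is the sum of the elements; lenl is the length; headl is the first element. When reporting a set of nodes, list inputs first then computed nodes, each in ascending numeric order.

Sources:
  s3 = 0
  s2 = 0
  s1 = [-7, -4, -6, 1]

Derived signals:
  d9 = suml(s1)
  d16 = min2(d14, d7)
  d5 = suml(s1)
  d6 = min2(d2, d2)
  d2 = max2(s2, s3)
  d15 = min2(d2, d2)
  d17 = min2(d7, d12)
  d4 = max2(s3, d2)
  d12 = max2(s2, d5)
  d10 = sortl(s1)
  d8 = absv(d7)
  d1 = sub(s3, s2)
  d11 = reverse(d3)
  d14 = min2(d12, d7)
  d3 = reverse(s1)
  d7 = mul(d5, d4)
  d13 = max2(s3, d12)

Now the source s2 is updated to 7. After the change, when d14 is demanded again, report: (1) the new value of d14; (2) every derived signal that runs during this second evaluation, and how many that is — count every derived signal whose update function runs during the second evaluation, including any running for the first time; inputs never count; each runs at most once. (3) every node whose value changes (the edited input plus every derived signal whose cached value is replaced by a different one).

Demanding d14 again yields -112.
5 derived signals run: d2, d4, d7, d12, d14.
The nodes whose values change: s2, d2, d4, d7, d12, d14.

First demand of the output computes:
  d2 = max2(0, 0) = 0
  d4 = max2(0, 0) = 0
  d5 = suml([-7, -4, -6, 1]) = -16
  d7 = mul(-16, 0) = 0
  d12 = max2(0, -16) = 0
  d14 = min2(0, 0) = 0

After the edit, cleaning proceeds:
  d2: a read changed (s2 0->7) — executes, giving 7.
  d4: a read changed (d2 0->7) — executes, giving 7.
  d7: a read changed (d4 0->7) — executes, giving -112.
  d12: a read changed (s2 0->7) — executes, giving 7.
  d14: a read changed (d12 0->7; d7 0->-112) — executes, giving -112.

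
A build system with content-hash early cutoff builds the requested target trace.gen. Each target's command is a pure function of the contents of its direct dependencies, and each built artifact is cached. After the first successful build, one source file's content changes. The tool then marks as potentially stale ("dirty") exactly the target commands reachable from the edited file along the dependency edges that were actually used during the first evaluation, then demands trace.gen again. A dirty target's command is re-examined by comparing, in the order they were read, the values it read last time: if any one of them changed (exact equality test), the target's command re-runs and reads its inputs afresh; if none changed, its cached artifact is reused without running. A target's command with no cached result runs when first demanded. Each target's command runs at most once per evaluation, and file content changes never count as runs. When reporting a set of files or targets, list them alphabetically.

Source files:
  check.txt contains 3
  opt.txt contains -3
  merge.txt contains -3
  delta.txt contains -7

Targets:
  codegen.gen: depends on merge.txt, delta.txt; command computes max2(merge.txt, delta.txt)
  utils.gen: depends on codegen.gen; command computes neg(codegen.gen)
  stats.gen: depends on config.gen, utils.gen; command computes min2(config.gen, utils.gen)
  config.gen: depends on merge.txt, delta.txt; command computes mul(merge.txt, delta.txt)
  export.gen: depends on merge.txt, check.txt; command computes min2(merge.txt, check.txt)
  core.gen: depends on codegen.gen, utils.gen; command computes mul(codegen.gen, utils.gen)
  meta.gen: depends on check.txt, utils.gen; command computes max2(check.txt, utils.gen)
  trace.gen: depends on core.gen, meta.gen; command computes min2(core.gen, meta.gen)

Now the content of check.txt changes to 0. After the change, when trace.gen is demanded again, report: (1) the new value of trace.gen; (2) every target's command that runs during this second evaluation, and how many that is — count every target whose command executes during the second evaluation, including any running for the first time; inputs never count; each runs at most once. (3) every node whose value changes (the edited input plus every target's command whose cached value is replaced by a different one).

New value of trace.gen: -9.
Target commands that run: meta.gen — 1 in total.
Values that change: check.txt.
Key observation: the change is absorbed at meta.gen — it re-runs but produces the same value, and the output's value is unchanged.

First evaluation (everything demanded from the output):
  codegen.gen = max2(-3, -7) = -3
  utils.gen = neg(-3) = 3
  core.gen = mul(-3, 3) = -9
  meta.gen = max2(3, 3) = 3
  trace.gen = min2(-9, 3) = -9

Propagation after the edit:
  meta.gen: runs — check.txt 3->0; result 3 (same value as before).
  trace.gen: checked — values it read are unchanged (core.gen unchanged, meta.gen unchanged); reused cached -9 without running.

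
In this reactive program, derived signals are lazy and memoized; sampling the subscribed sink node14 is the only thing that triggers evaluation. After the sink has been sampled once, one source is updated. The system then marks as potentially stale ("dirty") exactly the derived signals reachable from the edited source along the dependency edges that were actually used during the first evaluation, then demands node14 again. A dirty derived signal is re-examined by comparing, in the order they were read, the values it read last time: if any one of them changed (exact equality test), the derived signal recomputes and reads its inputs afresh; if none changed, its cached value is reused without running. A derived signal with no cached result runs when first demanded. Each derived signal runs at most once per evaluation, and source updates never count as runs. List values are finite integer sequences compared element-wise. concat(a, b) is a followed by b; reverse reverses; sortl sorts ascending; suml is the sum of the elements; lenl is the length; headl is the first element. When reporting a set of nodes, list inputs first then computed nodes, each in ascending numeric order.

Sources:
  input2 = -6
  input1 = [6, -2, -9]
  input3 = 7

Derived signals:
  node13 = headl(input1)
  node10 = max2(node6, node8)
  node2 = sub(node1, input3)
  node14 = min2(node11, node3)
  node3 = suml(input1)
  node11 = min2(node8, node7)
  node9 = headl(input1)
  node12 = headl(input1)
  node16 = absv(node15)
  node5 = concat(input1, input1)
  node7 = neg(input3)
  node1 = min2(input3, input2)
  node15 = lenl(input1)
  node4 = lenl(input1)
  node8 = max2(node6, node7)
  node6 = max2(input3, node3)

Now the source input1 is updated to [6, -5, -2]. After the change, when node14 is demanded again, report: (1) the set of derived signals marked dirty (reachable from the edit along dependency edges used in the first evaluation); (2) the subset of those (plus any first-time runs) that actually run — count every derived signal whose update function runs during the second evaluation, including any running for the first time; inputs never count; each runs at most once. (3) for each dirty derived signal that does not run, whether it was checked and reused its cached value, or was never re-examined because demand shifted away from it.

The edit dirties: node3, node6, node8, node11, node14.
3 derived signals run: node3, node6, node14.
Cache hits after checking: node8, node11.
Note where the cutoff bites: node8 is checked, finds nothing changed, and keeps its cache.

First demand of the output computes:
  node3 = suml([6, -2, -9]) = -5
  node6 = max2(7, -5) = 7
  node7 = neg(7) = -7
  node8 = max2(7, -7) = 7
  node11 = min2(7, -7) = -7
  node14 = min2(-7, -5) = -7

After the edit, cleaning proceeds:
  node3: a read changed (input1 [6, -2, -9]->[6, -5, -2]) — executes, giving -1.
  node6: a read changed (node3 -5->-1) — executes, giving 7 — identical to its old value.
  node8: dirty, but its reads are unchanged (node6 unchanged, node7 unchanged); cached 7 stands.
  node11: dirty, but its reads are unchanged (node8 unchanged, node7 unchanged); cached -7 stands.
  node14: a read changed (node3 -5->-1) — executes, giving -7 — identical to its old value.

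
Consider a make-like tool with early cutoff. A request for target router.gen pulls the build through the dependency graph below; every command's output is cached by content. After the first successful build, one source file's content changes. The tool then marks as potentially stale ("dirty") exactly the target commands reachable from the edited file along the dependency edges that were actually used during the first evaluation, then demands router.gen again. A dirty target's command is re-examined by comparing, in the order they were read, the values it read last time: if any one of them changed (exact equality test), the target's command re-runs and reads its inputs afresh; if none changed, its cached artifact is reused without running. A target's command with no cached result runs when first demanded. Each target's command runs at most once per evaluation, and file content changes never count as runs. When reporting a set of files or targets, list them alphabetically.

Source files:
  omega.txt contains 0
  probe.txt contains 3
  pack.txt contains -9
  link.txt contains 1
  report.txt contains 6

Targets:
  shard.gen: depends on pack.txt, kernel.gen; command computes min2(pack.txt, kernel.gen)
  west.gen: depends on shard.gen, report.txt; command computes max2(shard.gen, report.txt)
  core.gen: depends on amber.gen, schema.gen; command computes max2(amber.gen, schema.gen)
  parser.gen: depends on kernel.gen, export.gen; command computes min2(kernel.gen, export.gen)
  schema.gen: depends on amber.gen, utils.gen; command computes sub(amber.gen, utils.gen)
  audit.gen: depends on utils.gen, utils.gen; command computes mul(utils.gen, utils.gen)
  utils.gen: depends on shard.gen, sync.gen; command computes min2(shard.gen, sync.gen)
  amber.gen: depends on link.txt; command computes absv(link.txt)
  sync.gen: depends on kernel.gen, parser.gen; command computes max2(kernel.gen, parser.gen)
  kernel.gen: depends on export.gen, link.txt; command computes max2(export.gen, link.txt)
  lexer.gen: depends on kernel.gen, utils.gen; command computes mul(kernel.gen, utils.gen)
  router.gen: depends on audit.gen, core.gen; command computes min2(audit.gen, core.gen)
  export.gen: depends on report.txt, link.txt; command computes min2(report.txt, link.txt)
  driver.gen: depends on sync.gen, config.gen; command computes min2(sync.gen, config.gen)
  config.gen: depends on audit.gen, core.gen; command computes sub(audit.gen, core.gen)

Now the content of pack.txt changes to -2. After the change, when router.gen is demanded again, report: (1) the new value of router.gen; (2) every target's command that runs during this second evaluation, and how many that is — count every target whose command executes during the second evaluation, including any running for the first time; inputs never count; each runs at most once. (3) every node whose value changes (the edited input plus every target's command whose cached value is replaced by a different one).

First demand of the output computes:
  amber.gen = absv(1) = 1
  export.gen = min2(6, 1) = 1
  kernel.gen = max2(1, 1) = 1
  parser.gen = min2(1, 1) = 1
  shard.gen = min2(-9, 1) = -9
  sync.gen = max2(1, 1) = 1
  utils.gen = min2(-9, 1) = -9
  audit.gen = mul(-9, -9) = 81
  schema.gen = sub(1, -9) = 10
  core.gen = max2(1, 10) = 10
  router.gen = min2(81, 10) = 10

After the edit, cleaning proceeds:
  shard.gen: a read changed (pack.txt -9->-2) — executes, giving -2.
  utils.gen: a read changed (shard.gen -9->-2) — executes, giving -2.
  audit.gen: a read changed (utils.gen -9->-2; utils.gen -9->-2) — executes, giving 4.
  schema.gen: a read changed (utils.gen -9->-2) — executes, giving 3.
  core.gen: a read changed (schema.gen 10->3) — executes, giving 3.
  router.gen: a read changed (audit.gen 81->4; core.gen 10->3) — executes, giving 3.

Demanding router.gen again yields 3.
6 target commands run: audit.gen, core.gen, router.gen, schema.gen, shard.gen, utils.gen.
The nodes whose values change: audit.gen, core.gen, pack.txt, router.gen, schema.gen, shard.gen, utils.gen.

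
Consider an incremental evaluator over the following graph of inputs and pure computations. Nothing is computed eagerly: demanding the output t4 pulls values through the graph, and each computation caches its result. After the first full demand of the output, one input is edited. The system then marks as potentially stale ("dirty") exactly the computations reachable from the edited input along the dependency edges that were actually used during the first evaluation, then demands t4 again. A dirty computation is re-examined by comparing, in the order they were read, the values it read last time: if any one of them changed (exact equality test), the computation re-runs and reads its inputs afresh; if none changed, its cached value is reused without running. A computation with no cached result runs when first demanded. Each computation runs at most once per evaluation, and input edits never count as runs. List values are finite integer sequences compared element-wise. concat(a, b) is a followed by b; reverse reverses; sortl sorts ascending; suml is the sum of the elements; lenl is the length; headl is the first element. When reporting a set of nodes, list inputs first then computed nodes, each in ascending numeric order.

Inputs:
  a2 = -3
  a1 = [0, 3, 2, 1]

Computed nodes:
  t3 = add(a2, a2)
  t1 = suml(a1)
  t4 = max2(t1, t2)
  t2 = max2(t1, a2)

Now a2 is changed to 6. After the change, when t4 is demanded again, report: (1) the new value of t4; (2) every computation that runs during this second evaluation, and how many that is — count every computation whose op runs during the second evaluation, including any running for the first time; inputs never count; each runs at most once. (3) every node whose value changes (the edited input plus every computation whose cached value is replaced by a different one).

t4 now evaluates to 6.
Run set: t2 (1 run).
Changed values: a2.
The important point: t2 recomputes to an identical value, and the output ends up unchanged.

Initial pass — values computed on the first demand:
  t1 = suml([0, 3, 2, 1]) = 6
  t2 = max2(6, -3) = 6
  t4 = max2(6, 6) = 6

Second demand — change propagation:
  t2: re-runs because a2 -3->6; new result 6 (unchanged).
  t4: re-examined; everything it read last time is the same (t1 unchanged, t2 unchanged) — cache 6 kept, no run.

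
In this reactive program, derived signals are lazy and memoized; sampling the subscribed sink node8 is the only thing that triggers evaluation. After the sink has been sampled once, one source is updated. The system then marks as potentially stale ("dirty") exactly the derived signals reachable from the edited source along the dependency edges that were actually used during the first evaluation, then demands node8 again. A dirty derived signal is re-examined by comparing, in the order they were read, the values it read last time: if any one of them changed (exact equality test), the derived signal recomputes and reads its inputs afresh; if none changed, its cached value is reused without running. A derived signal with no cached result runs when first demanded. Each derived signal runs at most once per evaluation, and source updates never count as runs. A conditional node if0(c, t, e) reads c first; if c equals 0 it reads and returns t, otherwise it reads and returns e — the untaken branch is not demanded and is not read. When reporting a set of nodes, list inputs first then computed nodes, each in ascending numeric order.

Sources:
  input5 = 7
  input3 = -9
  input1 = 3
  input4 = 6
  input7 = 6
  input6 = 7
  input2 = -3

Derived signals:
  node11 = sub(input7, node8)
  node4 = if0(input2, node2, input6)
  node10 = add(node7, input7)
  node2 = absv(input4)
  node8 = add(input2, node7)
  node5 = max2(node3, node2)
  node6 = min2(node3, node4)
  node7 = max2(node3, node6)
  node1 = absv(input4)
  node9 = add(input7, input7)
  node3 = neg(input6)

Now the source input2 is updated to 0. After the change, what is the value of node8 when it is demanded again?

Demanding node8 again yields -7.
Note the branch switch — node2 had no cache and runs now for the first time.

First demand of the output computes:
  node3 = neg(7) = -7
  node4 = if0(input2=-3 -> else branch input6) = 7
  node6 = min2(-7, 7) = -7
  node7 = max2(-7, -7) = -7
  node8 = add(-3, -7) = -10

After the edit, cleaning proceeds:
  node2: had never run; runs now, result 6.
  node4: a read changed (input2 -3->0) — executes, giving 6.
  node6: a read changed (node4 7->6) — executes, giving -7 — identical to its old value.
  node7: dirty, but its reads are unchanged (node3 unchanged, node6 unchanged); cached -7 stands.
  node8: a read changed (input2 -3->0) — executes, giving -7.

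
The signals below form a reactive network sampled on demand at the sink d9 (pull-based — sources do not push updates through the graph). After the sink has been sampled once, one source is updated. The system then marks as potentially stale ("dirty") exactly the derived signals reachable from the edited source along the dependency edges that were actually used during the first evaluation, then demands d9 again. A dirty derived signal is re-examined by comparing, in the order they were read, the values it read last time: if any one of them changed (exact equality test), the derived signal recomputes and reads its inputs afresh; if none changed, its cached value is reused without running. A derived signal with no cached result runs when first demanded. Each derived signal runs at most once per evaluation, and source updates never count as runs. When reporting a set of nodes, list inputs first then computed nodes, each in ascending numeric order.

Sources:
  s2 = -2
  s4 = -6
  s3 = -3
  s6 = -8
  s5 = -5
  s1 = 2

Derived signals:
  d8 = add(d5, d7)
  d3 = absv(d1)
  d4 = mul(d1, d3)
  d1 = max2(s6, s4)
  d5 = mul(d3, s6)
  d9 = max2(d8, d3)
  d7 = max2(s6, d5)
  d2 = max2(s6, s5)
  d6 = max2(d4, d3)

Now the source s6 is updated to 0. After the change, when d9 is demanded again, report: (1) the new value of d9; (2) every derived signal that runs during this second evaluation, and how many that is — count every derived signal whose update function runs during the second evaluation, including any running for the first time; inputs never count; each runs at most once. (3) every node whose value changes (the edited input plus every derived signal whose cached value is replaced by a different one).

Initial pass — values computed on the first demand:
  d1 = max2(-8, -6) = -6
  d3 = absv(-6) = 6
  d5 = mul(6, -8) = -48
  d7 = max2(-8, -48) = -8
  d8 = add(-48, -8) = -56
  d9 = max2(-56, 6) = 6

Second demand — change propagation:
  d1: re-runs because s6 -8->0; new result 0.
  d3: re-runs because d1 -6->0; new result 0.
  d5: re-runs because d3 6->0; s6 -8->0; new result 0.
  d7: re-runs because s6 -8->0; d5 -48->0; new result 0.
  d8: re-runs because d5 -48->0; d7 -8->0; new result 0.
  d9: re-runs because d8 -56->0; d3 6->0; new result 0.

d9 now evaluates to 0.
Run set: d1, d3, d5, d7, d8, d9 (6 run).
Changed values: s6, d1, d3, d5, d7, d8, d9.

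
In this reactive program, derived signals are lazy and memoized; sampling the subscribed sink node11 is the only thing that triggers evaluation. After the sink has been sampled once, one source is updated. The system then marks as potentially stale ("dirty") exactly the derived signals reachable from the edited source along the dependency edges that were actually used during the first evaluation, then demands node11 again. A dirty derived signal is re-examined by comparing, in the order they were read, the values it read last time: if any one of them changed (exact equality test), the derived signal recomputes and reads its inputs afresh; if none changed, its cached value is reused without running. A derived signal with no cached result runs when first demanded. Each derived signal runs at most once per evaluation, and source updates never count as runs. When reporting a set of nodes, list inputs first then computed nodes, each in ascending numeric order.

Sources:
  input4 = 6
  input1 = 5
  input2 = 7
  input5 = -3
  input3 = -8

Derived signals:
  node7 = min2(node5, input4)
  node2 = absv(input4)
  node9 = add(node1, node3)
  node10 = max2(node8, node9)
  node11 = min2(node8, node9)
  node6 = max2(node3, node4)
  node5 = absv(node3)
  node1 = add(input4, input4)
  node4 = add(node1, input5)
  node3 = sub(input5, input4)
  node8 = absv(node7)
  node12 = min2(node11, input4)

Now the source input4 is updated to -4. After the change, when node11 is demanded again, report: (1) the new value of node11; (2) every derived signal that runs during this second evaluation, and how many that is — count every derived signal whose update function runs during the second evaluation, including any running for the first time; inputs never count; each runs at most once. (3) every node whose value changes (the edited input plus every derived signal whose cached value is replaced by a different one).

Demanding node11 again yields -7.
7 derived signals run: node1, node3, node5, node7, node8, node9, node11.
The nodes whose values change: input4, node1, node3, node5, node7, node8, node9, node11.

First demand of the output computes:
  node1 = add(6, 6) = 12
  node3 = sub(-3, 6) = -9
  node5 = absv(-9) = 9
  node7 = min2(9, 6) = 6
  node8 = absv(6) = 6
  node9 = add(12, -9) = 3
  node11 = min2(6, 3) = 3

After the edit, cleaning proceeds:
  node1: a read changed (input4 6->-4; input4 6->-4) — executes, giving -8.
  node3: a read changed (input4 6->-4) — executes, giving 1.
  node5: a read changed (node3 -9->1) — executes, giving 1.
  node7: a read changed (node5 9->1; input4 6->-4) — executes, giving -4.
  node8: a read changed (node7 6->-4) — executes, giving 4.
  node9: a read changed (node1 12->-8; node3 -9->1) — executes, giving -7.
  node11: a read changed (node8 6->4; node9 3->-7) — executes, giving -7.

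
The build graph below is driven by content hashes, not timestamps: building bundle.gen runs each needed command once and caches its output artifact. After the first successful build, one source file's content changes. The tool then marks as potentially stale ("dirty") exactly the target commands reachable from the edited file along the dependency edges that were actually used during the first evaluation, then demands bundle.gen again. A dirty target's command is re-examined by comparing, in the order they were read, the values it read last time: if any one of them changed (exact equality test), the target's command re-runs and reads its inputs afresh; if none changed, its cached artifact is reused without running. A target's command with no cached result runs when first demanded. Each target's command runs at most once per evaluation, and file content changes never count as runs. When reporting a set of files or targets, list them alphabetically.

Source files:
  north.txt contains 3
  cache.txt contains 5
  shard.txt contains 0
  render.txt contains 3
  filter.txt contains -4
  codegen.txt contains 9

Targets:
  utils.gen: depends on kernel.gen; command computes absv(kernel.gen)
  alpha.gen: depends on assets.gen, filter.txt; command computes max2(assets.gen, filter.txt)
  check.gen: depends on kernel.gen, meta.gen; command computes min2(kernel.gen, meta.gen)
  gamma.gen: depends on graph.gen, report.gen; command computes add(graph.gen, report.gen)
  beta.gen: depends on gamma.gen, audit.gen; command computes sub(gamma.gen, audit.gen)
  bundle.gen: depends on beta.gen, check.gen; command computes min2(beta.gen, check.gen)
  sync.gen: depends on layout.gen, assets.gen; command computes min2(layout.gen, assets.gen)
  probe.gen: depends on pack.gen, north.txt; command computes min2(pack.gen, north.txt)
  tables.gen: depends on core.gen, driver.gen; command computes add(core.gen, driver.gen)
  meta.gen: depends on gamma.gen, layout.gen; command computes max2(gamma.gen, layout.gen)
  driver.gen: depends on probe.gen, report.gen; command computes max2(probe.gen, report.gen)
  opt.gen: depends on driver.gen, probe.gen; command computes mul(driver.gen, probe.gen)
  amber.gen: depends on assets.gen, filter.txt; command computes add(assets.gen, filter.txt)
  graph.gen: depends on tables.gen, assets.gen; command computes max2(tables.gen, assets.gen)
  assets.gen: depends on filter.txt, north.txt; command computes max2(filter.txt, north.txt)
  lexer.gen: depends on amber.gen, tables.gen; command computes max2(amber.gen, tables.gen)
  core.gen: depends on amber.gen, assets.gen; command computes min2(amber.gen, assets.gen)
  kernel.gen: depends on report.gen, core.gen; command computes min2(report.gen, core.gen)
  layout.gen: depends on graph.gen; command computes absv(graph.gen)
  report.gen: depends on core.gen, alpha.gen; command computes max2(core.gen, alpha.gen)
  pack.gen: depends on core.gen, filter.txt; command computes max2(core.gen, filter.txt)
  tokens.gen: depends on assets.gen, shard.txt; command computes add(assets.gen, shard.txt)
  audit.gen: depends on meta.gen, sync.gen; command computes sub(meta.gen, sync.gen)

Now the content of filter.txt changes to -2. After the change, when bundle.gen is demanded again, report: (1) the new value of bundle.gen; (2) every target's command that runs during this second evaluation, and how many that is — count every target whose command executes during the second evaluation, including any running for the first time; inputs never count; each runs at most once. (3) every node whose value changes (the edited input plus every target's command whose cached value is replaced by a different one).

bundle.gen now evaluates to 1.
Run set: alpha.gen, amber.gen, assets.gen, audit.gen, beta.gen, bundle.gen, check.gen, core.gen, driver.gen, gamma.gen, graph.gen, kernel.gen, layout.gen, meta.gen, pack.gen, probe.gen, report.gen, sync.gen, tables.gen (19 run).
Changed values: amber.gen, audit.gen, bundle.gen, check.gen, core.gen, filter.txt, gamma.gen, graph.gen, kernel.gen, layout.gen, meta.gen, pack.gen, probe.gen, tables.gen.

Initial pass — values computed on the first demand:
  assets.gen = max2(-4, 3) = 3
  alpha.gen = max2(3, -4) = 3
  amber.gen = add(3, -4) = -1
  core.gen = min2(-1, 3) = -1
  pack.gen = max2(-1, -4) = -1
  probe.gen = min2(-1, 3) = -1
  report.gen = max2(-1, 3) = 3
  driver.gen = max2(-1, 3) = 3
  kernel.gen = min2(3, -1) = -1
  tables.gen = add(-1, 3) = 2
  graph.gen = max2(2, 3) = 3
  gamma.gen = add(3, 3) = 6
  layout.gen = absv(3) = 3
  meta.gen = max2(6, 3) = 6
  check.gen = min2(-1, 6) = -1
  sync.gen = min2(3, 3) = 3
  audit.gen = sub(6, 3) = 3
  beta.gen = sub(6, 3) = 3
  bundle.gen = min2(3, -1) = -1

Second demand — change propagation:
  assets.gen: re-runs because filter.txt -4->-2; new result 3 (unchanged).
  alpha.gen: re-runs because filter.txt -4->-2; new result 3 (unchanged).
  amber.gen: re-runs because filter.txt -4->-2; new result 1.
  core.gen: re-runs because amber.gen -1->1; new result 1.
  pack.gen: re-runs because core.gen -1->1; filter.txt -4->-2; new result 1.
  probe.gen: re-runs because pack.gen -1->1; new result 1.
  report.gen: re-runs because core.gen -1->1; new result 3 (unchanged).
  driver.gen: re-runs because probe.gen -1->1; new result 3 (unchanged).
  kernel.gen: re-runs because core.gen -1->1; new result 1.
  tables.gen: re-runs because core.gen -1->1; new result 4.
  graph.gen: re-runs because tables.gen 2->4; new result 4.
  gamma.gen: re-runs because graph.gen 3->4; new result 7.
  layout.gen: re-runs because graph.gen 3->4; new result 4.
  meta.gen: re-runs because gamma.gen 6->7; layout.gen 3->4; new result 7.
  check.gen: re-runs because kernel.gen -1->1; meta.gen 6->7; new result 1.
  sync.gen: re-runs because layout.gen 3->4; new result 3 (unchanged).
  audit.gen: re-runs because meta.gen 6->7; new result 4.
  beta.gen: re-runs because gamma.gen 6->7; audit.gen 3->4; new result 3 (unchanged).
  bundle.gen: re-runs because check.gen -1->1; new result 1.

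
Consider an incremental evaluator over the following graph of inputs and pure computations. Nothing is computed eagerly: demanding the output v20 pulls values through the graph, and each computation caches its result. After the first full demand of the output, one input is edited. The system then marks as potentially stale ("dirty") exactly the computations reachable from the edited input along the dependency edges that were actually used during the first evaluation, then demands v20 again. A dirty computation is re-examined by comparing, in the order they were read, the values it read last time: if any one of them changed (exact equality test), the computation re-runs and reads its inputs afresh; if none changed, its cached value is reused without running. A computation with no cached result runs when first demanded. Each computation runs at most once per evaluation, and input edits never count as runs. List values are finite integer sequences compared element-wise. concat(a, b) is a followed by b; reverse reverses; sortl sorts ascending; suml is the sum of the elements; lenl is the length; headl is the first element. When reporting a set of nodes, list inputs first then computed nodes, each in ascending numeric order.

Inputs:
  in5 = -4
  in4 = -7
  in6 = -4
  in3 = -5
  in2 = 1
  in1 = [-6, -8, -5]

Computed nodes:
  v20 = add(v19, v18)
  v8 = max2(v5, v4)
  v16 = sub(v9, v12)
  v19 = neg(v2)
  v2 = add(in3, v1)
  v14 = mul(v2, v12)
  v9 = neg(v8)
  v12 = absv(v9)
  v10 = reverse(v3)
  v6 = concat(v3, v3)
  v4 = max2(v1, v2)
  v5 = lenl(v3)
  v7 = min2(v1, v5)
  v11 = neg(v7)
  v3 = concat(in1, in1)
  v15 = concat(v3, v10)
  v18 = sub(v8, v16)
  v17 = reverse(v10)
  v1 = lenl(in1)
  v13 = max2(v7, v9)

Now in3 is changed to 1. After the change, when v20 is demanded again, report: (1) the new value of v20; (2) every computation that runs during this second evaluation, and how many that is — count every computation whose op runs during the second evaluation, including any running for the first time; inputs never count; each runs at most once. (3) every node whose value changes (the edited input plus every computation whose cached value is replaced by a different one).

Initial pass — values computed on the first demand:
  v1 = lenl([-6, -8, -5]) = 3
  v2 = add(-5, 3) = -2
  v3 = concat([-6, -8, -5], [-6, -8, -5]) = [-6, -8, -5, -6, -8, -5]
  v4 = max2(3, -2) = 3
  v5 = lenl([-6, -8, -5, -6, -8, -5]) = 6
  v8 = max2(6, 3) = 6
  v9 = neg(6) = -6
  v12 = absv(-6) = 6
  v16 = sub(-6, 6) = -12
  v18 = sub(6, -12) = 18
  v19 = neg(-2) = 2
  v20 = add(2, 18) = 20

Second demand — change propagation:
  v2: re-runs because in3 -5->1; new result 4.
  v4: re-runs because v2 -2->4; new result 4.
  v8: re-runs because v4 3->4; new result 6 (unchanged).
  v9: re-examined; everything it read last time is the same (v8 unchanged) — cache -6 kept, no run.
  v12: re-examined; everything it read last time is the same (v9 unchanged) — cache 6 kept, no run.
  v16: re-examined; everything it read last time is the same (v9 unchanged, v12 unchanged) — cache -12 kept, no run.
  v18: re-examined; everything it read last time is the same (v8 unchanged, v16 unchanged) — cache 18 kept, no run.
  v19: re-runs because v2 -2->4; new result -4.
  v20: re-runs because v19 2->-4; new result 14.

The important point: at v9 every value read last time is unchanged, so the dirty flag clears without a run.

v20 now evaluates to 14.
Run set: v2, v4, v8, v19, v20 (5 run).
Changed values: in3, v2, v4, v19, v20.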